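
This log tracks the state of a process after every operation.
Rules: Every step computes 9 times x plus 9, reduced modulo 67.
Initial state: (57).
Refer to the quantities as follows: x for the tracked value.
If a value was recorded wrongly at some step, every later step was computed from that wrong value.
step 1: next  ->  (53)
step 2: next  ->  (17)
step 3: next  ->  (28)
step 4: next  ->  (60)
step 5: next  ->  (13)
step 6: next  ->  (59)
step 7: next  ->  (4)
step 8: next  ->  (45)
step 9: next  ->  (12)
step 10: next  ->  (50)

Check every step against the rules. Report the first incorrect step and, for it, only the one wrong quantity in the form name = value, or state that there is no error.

Step 1: x = (9*57 + 9) mod 67 = 53 — confirmed correct.
Step 2: x = (9*53 + 9) mod 67 = 17 — verified.
Step 3: x = (9*17 + 9) mod 67 = 28 — same as recorded.
Step 4: x = (9*28 + 9) mod 67 = 60 — agrees with the log.
Step 5: x = (9*60 + 9) mod 67 = 13 — no discrepancy.
Step 6: x = (9*13 + 9) mod 67 = 59 — checks out.
Step 7: x = (9*59 + 9) mod 67 = 4 — verified.
Step 8: x = (9*4 + 9) mod 67 = 45 — checks out.
Step 9: x = (9*45 + 9) mod 67 = 12 — matches.
Step 10: x = (9*12 + 9) mod 67 = 50 — matches.
Nothing is out of place; the run is error-free.

no error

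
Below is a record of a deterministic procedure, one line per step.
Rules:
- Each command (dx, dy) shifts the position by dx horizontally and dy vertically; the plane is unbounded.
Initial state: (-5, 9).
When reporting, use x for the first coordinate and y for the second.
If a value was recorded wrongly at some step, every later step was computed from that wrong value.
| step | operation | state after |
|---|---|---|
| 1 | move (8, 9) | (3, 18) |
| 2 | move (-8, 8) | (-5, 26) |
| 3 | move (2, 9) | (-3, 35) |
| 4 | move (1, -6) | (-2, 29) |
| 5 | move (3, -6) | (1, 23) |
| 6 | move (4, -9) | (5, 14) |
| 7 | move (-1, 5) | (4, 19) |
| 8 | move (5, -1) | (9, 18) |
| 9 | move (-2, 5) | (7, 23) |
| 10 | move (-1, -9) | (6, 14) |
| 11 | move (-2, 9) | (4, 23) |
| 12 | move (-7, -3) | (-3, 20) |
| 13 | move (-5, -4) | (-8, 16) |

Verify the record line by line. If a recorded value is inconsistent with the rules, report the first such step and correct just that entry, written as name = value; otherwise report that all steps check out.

no error

step 1: x = -5 + (8) = 3, y = 9 + (9) = 18 -> confirmed correct
step 2: x = 3 + (-8) = -5, y = 18 + (8) = 26 -> no discrepancy
step 3: x = -5 + (2) = -3, y = 26 + (9) = 35 -> agrees with the record
step 4: x = -3 + (1) = -2, y = 35 + (-6) = 29 -> no discrepancy
step 5: x = -2 + (3) = 1, y = 29 + (-6) = 23 -> consistent with the record
step 6: x = 1 + (4) = 5, y = 23 + (-9) = 14 -> agrees with the record
step 7: x = 5 + (-1) = 4, y = 14 + (5) = 19 -> verified
step 8: x = 4 + (5) = 9, y = 19 + (-1) = 18 -> checks out
step 9: x = 9 + (-2) = 7, y = 18 + (5) = 23 -> confirmed correct
step 10: x = 7 + (-1) = 6, y = 23 + (-9) = 14 -> in agreement
step 11: x = 6 + (-2) = 4, y = 14 + (9) = 23 -> matches
step 12: x = 4 + (-7) = -3, y = 23 + (-3) = 20 -> no discrepancy
step 13: x = -3 + (-5) = -8, y = 20 + (-4) = 16 -> consistent with the record
Each recorded entry agrees with the recomputation.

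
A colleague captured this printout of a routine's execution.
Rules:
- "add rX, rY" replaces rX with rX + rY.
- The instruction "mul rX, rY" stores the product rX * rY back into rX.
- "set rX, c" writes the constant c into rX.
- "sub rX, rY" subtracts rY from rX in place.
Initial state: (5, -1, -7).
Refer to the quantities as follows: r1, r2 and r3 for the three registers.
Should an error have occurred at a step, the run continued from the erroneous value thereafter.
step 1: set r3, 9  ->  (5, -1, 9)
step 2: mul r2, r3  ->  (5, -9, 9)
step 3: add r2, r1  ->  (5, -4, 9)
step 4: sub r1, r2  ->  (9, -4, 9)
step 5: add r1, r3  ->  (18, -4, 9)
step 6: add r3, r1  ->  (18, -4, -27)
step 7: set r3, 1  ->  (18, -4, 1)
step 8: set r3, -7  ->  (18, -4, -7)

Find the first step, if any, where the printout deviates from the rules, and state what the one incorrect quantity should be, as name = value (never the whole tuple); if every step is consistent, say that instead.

step 6, r3 = 27

Recomputing the run from the initial state:
step 1: r1 = 5, r2 = -1, r3 = 9
step 2: r1 = 5, r2 = -9, r3 = 9
step 3: r1 = 5, r2 = -4, r3 = 9
step 4: r1 = 9, r2 = -4, r3 = 9
step 5: r1 = 18, r2 = -4, r3 = 9
step 6: r1 = 18, r2 = -4, r3 = 27
step 7: r1 = 18, r2 = -4, r3 = 1
step 8: r1 = 18, r2 = -4, r3 = -7
The first disagreement with the printout is at step 6, where the value should be r3 = 27.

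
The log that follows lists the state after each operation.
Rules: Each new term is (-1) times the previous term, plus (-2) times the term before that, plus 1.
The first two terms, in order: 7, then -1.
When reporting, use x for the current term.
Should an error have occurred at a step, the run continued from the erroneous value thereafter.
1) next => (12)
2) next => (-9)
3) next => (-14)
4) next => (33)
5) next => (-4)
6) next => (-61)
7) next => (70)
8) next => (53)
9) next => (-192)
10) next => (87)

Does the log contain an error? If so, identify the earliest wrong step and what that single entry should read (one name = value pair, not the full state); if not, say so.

Recomputing the run from the initial state:
step 1: x = -12
step 2: x = 15
step 3: x = 10
step 4: x = -39
step 5: x = 20
step 6: x = 59
step 7: x = -98
step 8: x = -19
step 9: x = 216
step 10: x = -177
The first disagreement with the log is at step 1, where the value should be x = -12.

step 1, x = -12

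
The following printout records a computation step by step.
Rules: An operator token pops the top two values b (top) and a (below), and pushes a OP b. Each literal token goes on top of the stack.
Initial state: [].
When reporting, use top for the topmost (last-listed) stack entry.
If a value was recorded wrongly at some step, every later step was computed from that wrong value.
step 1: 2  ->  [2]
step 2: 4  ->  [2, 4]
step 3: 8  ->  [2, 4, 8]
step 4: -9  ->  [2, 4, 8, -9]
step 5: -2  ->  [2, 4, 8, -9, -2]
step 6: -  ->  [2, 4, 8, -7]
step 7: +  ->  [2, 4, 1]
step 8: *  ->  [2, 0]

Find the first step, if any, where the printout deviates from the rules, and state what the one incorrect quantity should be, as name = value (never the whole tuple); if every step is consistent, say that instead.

1. push 2: top = 2 (matches)
2. push 4: top = 4 (confirmed correct)
3. push 8: top = 8 (consistent with the printout)
4. push -9: top = -9 (consistent with the printout)
5. push -2: top = -2 (matches)
6. -9 - -2 = -7 (confirmed correct)
7. 8 + -7 = 1 (confirmed correct)
8. 4 * 1 = 4 (the recorded entry deviates here)
Step 8 is the first one off; corrected, top = 4.

step 8, top = 4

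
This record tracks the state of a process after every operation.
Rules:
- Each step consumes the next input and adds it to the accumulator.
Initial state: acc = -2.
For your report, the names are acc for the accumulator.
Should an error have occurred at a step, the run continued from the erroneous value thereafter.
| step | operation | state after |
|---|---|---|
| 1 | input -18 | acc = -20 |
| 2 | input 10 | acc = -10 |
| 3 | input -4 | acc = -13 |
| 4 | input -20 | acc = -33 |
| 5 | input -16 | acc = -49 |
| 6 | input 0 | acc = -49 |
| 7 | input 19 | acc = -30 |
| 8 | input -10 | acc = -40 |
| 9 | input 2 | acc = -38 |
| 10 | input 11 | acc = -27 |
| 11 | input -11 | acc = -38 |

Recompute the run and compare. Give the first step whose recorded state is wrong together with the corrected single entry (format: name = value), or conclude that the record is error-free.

step 3, acc = -14

step 1: acc = -2 + -18 = -20 -> agrees with the record
step 2: acc = -20 + 10 = -10 -> verified
step 3: acc = -10 + -4 = -14 -> the entry is off here
The earliest wrong entry is at step 3: it should read acc = -14.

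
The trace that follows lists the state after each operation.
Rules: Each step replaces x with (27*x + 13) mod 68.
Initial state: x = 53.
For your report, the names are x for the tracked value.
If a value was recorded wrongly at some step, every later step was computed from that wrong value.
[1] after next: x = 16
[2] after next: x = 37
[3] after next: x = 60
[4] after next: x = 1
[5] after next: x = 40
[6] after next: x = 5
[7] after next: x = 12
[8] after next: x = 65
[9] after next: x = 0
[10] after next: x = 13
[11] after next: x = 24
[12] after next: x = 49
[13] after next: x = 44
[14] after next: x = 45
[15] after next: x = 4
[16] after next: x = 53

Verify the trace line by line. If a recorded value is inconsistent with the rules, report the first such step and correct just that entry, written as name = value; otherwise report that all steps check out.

step 1: x = (27*53 + 13) mod 68 = 16 -> verified
step 2: x = (27*16 + 13) mod 68 = 37 -> matches
step 3: x = (27*37 + 13) mod 68 = 60 -> in agreement
step 4: x = (27*60 + 13) mod 68 = 1 -> exactly as logged
step 5: x = (27*1 + 13) mod 68 = 40 -> in agreement
step 6: x = (27*40 + 13) mod 68 = 5 -> verified
step 7: x = (27*5 + 13) mod 68 = 12 -> no discrepancy
step 8: x = (27*12 + 13) mod 68 = 65 -> exactly as logged
step 9: x = (27*65 + 13) mod 68 = 0 -> consistent with the trace
step 10: x = (27*0 + 13) mod 68 = 13 -> agrees with the trace
step 11: x = (27*13 + 13) mod 68 = 24 -> no discrepancy
step 12: x = (27*24 + 13) mod 68 = 49 -> agrees with the trace
step 13: x = (27*49 + 13) mod 68 = 44 -> no discrepancy
step 14: x = (27*44 + 13) mod 68 = 45 -> matches
step 15: x = (27*45 + 13) mod 68 = 4 -> verified
step 16: x = (27*4 + 13) mod 68 = 53 -> agrees with the trace
Nothing is out of place; the run is error-free.

no error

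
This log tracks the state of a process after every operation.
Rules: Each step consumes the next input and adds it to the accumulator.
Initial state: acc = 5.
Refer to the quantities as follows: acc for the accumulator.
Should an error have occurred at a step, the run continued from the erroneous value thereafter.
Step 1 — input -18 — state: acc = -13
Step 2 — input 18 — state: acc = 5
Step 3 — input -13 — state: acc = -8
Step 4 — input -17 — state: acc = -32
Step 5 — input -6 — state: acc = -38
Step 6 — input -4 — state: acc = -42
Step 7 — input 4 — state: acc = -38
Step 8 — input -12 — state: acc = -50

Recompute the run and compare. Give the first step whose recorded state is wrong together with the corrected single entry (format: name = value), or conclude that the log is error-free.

Recomputing the run from the initial state:
step 1: acc = -13
step 2: acc = 5
step 3: acc = -8
step 4: acc = -25
step 5: acc = -31
step 6: acc = -35
step 7: acc = -31
step 8: acc = -43
The first disagreement with the log is at step 4, where the value should be acc = -25.

step 4, acc = -25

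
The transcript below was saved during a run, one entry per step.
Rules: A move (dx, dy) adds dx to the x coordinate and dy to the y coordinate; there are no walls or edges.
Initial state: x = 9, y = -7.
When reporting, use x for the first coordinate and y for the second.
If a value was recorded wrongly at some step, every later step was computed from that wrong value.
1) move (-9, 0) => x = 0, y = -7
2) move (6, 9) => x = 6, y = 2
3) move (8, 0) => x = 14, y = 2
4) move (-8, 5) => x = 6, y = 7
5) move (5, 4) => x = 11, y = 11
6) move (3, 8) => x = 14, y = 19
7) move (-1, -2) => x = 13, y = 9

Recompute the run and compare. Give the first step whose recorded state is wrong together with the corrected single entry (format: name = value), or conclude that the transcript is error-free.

step 7, y = 17

Recomputing the run from the initial state:
step 1: x = 0, y = -7
step 2: x = 6, y = 2
step 3: x = 14, y = 2
step 4: x = 6, y = 7
step 5: x = 11, y = 11
step 6: x = 14, y = 19
step 7: x = 13, y = 17
The first disagreement with the transcript is at step 7, where the value should be y = 17.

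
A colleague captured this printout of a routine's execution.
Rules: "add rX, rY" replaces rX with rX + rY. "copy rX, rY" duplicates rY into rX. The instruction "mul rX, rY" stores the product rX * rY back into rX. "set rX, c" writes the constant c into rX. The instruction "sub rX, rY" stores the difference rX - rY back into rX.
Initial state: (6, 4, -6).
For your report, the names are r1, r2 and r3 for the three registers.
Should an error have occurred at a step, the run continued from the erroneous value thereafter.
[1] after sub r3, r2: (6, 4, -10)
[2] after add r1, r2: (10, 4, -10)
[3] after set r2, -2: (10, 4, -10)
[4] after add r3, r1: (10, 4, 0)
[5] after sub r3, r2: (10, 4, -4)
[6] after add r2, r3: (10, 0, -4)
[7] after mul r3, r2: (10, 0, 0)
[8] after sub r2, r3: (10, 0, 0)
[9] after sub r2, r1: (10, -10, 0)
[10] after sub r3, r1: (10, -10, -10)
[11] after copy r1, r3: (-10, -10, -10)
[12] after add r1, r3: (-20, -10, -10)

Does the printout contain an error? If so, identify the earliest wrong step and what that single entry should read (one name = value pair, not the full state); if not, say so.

step 1: r3 = -6 - 4 = -10 -> exactly as logged
step 2: r1 = 6 + 4 = 10 -> in agreement
step 3: r2 = -2 -> the printout has a different value
The earliest wrong entry is at step 3: it should read r2 = -2.

step 3, r2 = -2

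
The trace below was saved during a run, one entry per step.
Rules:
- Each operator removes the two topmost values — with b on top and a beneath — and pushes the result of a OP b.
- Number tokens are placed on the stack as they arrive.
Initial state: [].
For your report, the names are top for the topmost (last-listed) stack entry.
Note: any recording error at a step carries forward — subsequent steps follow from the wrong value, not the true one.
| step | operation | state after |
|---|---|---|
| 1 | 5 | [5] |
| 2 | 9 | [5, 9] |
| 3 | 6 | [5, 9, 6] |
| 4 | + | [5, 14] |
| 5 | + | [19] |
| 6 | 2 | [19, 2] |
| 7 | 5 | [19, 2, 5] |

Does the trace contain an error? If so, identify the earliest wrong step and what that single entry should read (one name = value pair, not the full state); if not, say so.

Recomputing the run from the initial state:
step 1: [5]
step 2: [5, 9]
step 3: [5, 9, 6]
step 4: [5, 15]
step 5: [20]
step 6: [20, 2]
step 7: [20, 2, 5]
The first disagreement with the trace is at step 4, where the value should be top = 15.

step 4, top = 15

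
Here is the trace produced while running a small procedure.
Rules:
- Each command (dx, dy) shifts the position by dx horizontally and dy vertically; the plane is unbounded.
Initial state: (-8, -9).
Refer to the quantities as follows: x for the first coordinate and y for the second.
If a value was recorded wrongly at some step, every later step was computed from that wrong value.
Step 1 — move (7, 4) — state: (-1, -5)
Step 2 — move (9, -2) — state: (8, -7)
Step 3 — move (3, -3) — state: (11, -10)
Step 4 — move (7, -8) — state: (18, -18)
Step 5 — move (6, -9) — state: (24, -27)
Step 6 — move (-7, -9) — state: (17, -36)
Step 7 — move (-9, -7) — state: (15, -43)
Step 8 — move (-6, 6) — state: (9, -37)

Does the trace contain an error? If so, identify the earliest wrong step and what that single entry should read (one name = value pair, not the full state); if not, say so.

step 7, x = 8

Step 1: x = -8 + (7) = -1, y = -9 + (4) = -5 — same as recorded.
Step 2: x = -1 + (9) = 8, y = -5 + (-2) = -7 — matches.
Step 3: x = 8 + (3) = 11, y = -7 + (-3) = -10 — consistent with the trace.
Step 4: x = 11 + (7) = 18, y = -10 + (-8) = -18 — no discrepancy.
Step 5: x = 18 + (6) = 24, y = -18 + (-9) = -27 — no discrepancy.
Step 6: x = 24 + (-7) = 17, y = -27 + (-9) = -36 — in agreement.
Step 7: x = 17 + (-9) = 8, y = -36 + (-7) = -43 — the entry is off here.
Step 7 is the first one off; corrected, x = 8.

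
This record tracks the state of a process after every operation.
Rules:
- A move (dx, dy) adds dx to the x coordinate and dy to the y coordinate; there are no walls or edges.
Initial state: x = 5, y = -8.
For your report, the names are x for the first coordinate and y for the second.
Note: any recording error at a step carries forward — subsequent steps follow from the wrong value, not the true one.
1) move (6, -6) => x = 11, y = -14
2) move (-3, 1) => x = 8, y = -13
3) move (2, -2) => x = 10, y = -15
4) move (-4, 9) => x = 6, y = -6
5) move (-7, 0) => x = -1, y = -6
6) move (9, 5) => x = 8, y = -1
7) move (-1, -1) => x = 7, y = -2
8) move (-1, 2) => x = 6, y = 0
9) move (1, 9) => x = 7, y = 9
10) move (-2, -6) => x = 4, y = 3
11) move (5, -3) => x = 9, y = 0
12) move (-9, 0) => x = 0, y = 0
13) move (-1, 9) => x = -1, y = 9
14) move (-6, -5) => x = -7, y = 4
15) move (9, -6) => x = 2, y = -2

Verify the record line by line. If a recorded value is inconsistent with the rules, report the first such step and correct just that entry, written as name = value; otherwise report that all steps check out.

step 10, x = 5

1. x = 5 + (6) = 11, y = -8 + (-6) = -14 (no discrepancy)
2. x = 11 + (-3) = 8, y = -14 + (1) = -13 (consistent with the record)
3. x = 8 + (2) = 10, y = -13 + (-2) = -15 (verified)
4. x = 10 + (-4) = 6, y = -15 + (9) = -6 (verified)
5. x = 6 + (-7) = -1, y = -6 + (0) = -6 (confirmed correct)
6. x = -1 + (9) = 8, y = -6 + (5) = -1 (checks out)
7. x = 8 + (-1) = 7, y = -1 + (-1) = -2 (verified)
8. x = 7 + (-1) = 6, y = -2 + (2) = 0 (no discrepancy)
9. x = 6 + (1) = 7, y = 0 + (9) = 9 (consistent with the record)
10. x = 7 + (-2) = 5, y = 9 + (-6) = 3 (not what was recorded)
So the first discrepancy is step 10, where the right value is x = 5.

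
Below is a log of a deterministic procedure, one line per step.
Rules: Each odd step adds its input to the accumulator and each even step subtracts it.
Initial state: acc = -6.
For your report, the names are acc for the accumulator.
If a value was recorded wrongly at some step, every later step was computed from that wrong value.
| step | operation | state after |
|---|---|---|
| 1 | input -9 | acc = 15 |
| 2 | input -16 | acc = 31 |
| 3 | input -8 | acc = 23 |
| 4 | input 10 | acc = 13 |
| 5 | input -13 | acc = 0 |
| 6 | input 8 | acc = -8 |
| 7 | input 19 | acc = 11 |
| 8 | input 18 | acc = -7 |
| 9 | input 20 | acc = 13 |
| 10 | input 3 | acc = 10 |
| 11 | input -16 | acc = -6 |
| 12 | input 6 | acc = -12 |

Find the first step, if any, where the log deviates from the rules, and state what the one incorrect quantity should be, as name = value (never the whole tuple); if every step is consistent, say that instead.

Recomputing the run from the initial state:
step 1: acc = -15
step 2: acc = 1
step 3: acc = -7
step 4: acc = -17
step 5: acc = -30
step 6: acc = -38
step 7: acc = -19
step 8: acc = -37
step 9: acc = -17
step 10: acc = -20
step 11: acc = -36
step 12: acc = -42
The first disagreement with the log is at step 1, where the value should be acc = -15.

step 1, acc = -15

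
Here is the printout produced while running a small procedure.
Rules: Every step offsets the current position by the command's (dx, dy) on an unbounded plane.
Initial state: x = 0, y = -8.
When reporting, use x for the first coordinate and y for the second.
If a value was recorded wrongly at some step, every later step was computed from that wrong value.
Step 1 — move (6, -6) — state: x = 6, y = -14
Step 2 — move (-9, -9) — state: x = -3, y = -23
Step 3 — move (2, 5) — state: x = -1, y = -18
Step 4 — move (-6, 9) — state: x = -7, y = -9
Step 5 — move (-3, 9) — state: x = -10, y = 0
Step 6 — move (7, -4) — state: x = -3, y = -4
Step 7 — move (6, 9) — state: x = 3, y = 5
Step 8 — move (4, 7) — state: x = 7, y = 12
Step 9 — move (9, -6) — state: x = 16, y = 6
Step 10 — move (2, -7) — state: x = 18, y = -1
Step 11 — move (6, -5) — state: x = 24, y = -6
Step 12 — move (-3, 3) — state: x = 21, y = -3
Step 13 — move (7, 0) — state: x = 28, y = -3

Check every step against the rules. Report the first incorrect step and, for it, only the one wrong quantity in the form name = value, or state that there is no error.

no error

Recomputing the run from the initial state:
step 1: x = 6, y = -14
step 2: x = -3, y = -23
step 3: x = -1, y = -18
step 4: x = -7, y = -9
step 5: x = -10, y = 0
step 6: x = -3, y = -4
step 7: x = 3, y = 5
step 8: x = 7, y = 12
step 9: x = 16, y = 6
step 10: x = 18, y = -1
step 11: x = 24, y = -6
step 12: x = 21, y = -3
step 13: x = 28, y = -3
This matches the printout at every step.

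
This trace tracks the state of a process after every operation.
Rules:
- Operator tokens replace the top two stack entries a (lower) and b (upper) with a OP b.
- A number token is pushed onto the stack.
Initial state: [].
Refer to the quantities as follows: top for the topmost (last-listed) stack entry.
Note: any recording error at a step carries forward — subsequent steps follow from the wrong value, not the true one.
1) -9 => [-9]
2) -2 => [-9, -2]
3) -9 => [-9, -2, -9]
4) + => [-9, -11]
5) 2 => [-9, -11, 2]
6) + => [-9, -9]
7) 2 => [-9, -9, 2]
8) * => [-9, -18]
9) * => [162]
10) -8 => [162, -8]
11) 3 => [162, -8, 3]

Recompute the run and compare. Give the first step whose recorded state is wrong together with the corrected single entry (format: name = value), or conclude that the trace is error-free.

Step 1: push -9: top = -9 — no discrepancy.
Step 2: push -2: top = -2 — same as recorded.
Step 3: push -9: top = -9 — confirmed correct.
Step 4: -2 + -9 = -11 — agrees with the trace.
Step 5: push 2: top = 2 — exactly as logged.
Step 6: -11 + 2 = -9 — agrees with the trace.
Step 7: push 2: top = 2 — agrees with the trace.
Step 8: -9 * 2 = -18 — verified.
Step 9: -9 * -18 = 162 — no discrepancy.
Step 10: push -8: top = -8 — exactly as logged.
Step 11: push 3: top = 3 — same as recorded.
Each recorded entry agrees with the recomputation.

no error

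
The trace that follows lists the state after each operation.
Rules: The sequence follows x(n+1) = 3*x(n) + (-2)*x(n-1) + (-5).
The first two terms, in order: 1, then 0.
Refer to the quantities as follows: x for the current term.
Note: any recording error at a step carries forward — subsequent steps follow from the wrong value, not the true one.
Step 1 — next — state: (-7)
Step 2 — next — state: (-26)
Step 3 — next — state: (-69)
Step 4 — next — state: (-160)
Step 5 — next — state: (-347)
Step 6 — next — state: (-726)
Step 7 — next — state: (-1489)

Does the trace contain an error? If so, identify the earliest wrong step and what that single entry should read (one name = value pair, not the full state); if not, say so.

no error

Step 1: x = 3*(0) + (-2)*(1) + (-5) = -7 — no discrepancy.
Step 2: x = 3*(-7) + (-2)*(0) + (-5) = -26 — same as recorded.
Step 3: x = 3*(-26) + (-2)*(-7) + (-5) = -69 — verified.
Step 4: x = 3*(-69) + (-2)*(-26) + (-5) = -160 — in agreement.
Step 5: x = 3*(-160) + (-2)*(-69) + (-5) = -347 — confirmed correct.
Step 6: x = 3*(-347) + (-2)*(-160) + (-5) = -726 — confirmed correct.
Step 7: x = 3*(-726) + (-2)*(-347) + (-5) = -1489 — no discrepancy.
Every step is consistent.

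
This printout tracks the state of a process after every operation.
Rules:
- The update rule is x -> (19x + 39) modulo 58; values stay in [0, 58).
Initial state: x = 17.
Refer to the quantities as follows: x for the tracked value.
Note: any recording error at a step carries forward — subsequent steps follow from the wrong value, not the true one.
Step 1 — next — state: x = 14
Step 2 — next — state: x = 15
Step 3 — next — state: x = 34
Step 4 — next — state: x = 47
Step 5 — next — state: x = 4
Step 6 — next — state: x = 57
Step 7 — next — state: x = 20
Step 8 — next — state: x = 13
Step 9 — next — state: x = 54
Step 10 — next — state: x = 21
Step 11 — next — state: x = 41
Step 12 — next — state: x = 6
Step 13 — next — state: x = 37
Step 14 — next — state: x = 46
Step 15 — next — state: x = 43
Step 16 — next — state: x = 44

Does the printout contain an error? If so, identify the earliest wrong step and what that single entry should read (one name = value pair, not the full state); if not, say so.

step 1: x = (19*17 + 39) mod 58 = 14 -> in agreement
step 2: x = (19*14 + 39) mod 58 = 15 -> matches
step 3: x = (19*15 + 39) mod 58 = 34 -> same as recorded
step 4: x = (19*34 + 39) mod 58 = 47 -> same as recorded
step 5: x = (19*47 + 39) mod 58 = 4 -> verified
step 6: x = (19*4 + 39) mod 58 = 57 -> no discrepancy
step 7: x = (19*57 + 39) mod 58 = 20 -> checks out
step 8: x = (19*20 + 39) mod 58 = 13 -> no discrepancy
step 9: x = (19*13 + 39) mod 58 = 54 -> matches
step 10: x = (19*54 + 39) mod 58 = 21 -> agrees with the printout
step 11: x = (19*21 + 39) mod 58 = 32 -> first mismatch against the printout
That makes step 11 the first incorrect line — x = 32 is what it should show.

step 11, x = 32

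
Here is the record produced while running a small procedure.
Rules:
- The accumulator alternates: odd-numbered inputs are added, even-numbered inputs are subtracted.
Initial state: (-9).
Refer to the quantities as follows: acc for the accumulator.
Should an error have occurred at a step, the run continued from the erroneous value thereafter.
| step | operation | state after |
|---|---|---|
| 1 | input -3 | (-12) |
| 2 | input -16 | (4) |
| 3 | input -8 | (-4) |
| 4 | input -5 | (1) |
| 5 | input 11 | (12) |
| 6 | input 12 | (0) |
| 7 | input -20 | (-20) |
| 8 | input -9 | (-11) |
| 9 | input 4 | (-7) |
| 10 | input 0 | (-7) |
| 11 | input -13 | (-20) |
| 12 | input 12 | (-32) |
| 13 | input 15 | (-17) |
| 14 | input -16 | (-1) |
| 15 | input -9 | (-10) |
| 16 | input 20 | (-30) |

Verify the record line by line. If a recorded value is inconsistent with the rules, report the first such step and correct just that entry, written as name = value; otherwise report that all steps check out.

no error

Recomputing the run from the initial state:
step 1: acc = -12
step 2: acc = 4
step 3: acc = -4
step 4: acc = 1
step 5: acc = 12
step 6: acc = 0
step 7: acc = -20
step 8: acc = -11
step 9: acc = -7
step 10: acc = -7
step 11: acc = -20
step 12: acc = -32
step 13: acc = -17
step 14: acc = -1
step 15: acc = -10
step 16: acc = -30
This matches the record at every step.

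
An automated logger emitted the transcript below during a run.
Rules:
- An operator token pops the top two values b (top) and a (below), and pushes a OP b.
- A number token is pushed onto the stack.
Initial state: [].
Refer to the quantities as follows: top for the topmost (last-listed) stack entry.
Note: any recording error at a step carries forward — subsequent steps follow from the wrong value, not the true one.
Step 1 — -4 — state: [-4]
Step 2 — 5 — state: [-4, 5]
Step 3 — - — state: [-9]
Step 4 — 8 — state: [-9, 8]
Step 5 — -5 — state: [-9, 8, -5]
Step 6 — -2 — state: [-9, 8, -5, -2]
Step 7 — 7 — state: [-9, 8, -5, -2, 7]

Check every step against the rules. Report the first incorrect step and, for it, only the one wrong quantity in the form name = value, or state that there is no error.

1. push -4: top = -4 (matches)
2. push 5: top = 5 (matches)
3. -4 - 5 = -9 (verified)
4. push 8: top = 8 (checks out)
5. push -5: top = -5 (confirmed correct)
6. push -2: top = -2 (confirmed correct)
7. push 7: top = 7 (confirmed correct)
Nothing is out of place; the run is error-free.

no error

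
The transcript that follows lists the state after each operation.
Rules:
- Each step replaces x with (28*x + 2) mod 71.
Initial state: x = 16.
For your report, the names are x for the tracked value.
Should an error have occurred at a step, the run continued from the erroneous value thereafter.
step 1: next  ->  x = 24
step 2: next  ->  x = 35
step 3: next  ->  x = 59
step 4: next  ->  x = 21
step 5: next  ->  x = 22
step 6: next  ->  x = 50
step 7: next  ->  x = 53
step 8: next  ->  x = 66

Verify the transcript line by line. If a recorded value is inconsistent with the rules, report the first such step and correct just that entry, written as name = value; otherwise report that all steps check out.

no error

Recomputing the run from the initial state:
step 1: x = 24
step 2: x = 35
step 3: x = 59
step 4: x = 21
step 5: x = 22
step 6: x = 50
step 7: x = 53
step 8: x = 66
This matches the transcript at every step.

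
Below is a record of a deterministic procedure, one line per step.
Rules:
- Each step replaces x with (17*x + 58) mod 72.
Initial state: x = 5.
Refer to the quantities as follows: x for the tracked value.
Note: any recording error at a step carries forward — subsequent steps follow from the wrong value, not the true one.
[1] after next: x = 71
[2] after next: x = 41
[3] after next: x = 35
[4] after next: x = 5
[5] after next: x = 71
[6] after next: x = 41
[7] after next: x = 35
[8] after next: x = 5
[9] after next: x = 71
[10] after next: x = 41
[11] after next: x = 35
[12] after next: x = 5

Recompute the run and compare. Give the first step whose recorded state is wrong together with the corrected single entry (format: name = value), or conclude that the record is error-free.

Recomputing the run from the initial state:
step 1: x = 71
step 2: x = 41
step 3: x = 35
step 4: x = 5
step 5: x = 71
step 6: x = 41
step 7: x = 35
step 8: x = 5
step 9: x = 71
step 10: x = 41
step 11: x = 35
step 12: x = 5
This matches the record at every step.

no error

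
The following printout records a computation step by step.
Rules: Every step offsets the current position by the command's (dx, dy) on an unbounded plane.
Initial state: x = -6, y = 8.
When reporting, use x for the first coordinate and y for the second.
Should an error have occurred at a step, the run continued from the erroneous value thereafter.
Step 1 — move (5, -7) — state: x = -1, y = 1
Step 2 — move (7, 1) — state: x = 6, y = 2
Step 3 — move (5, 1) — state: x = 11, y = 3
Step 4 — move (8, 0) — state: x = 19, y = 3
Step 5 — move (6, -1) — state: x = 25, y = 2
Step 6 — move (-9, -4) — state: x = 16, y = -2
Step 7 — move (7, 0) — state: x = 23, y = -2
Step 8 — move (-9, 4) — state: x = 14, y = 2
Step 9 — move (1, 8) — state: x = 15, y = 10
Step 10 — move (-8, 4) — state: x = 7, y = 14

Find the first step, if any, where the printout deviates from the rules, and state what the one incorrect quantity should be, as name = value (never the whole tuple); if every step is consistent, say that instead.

no error

Recomputing the run from the initial state:
step 1: x = -1, y = 1
step 2: x = 6, y = 2
step 3: x = 11, y = 3
step 4: x = 19, y = 3
step 5: x = 25, y = 2
step 6: x = 16, y = -2
step 7: x = 23, y = -2
step 8: x = 14, y = 2
step 9: x = 15, y = 10
step 10: x = 7, y = 14
This matches the printout at every step.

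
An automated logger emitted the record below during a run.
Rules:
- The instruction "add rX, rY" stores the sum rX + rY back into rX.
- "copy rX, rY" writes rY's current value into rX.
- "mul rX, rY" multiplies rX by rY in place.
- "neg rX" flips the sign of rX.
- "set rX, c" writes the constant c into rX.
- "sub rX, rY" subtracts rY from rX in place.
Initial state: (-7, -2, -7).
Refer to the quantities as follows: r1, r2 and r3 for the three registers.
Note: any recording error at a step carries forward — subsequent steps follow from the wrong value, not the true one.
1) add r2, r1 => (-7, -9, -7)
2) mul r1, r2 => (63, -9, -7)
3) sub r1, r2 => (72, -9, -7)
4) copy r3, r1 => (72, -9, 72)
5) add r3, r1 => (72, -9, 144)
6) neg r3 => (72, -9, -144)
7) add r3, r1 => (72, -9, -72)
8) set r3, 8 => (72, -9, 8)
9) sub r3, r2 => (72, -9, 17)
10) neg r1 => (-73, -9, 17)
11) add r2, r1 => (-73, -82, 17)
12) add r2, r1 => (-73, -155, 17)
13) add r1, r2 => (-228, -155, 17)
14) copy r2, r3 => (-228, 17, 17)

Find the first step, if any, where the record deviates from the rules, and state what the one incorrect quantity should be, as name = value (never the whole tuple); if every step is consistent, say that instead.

step 10, r1 = -72

step 1: r2 = -2 + -7 = -9 -> matches
step 2: r1 = -7 * -9 = 63 -> same as recorded
step 3: r1 = 63 - -9 = 72 -> in agreement
step 4: r3 = 72 -> confirmed correct
step 5: r3 = 72 + 72 = 144 -> in agreement
step 6: r3 = -(144) = -144 -> matches
step 7: r3 = -144 + 72 = -72 -> checks out
step 8: r3 = 8 -> verified
step 9: r3 = 8 - -9 = 17 -> in agreement
step 10: r1 = -(72) = -72 -> the entry is off here
First incorrect step: 10; the correct value is r1 = -72.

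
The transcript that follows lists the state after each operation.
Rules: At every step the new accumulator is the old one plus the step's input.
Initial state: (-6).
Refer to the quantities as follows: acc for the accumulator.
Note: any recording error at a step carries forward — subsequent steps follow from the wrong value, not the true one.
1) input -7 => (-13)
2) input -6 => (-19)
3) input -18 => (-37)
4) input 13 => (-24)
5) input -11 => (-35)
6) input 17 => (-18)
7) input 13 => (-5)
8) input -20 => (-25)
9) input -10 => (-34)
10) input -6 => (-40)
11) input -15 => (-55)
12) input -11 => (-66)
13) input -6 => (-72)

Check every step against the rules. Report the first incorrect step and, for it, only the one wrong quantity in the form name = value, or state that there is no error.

step 9, acc = -35

Recomputing the run from the initial state:
step 1: acc = -13
step 2: acc = -19
step 3: acc = -37
step 4: acc = -24
step 5: acc = -35
step 6: acc = -18
step 7: acc = -5
step 8: acc = -25
step 9: acc = -35
step 10: acc = -41
step 11: acc = -56
step 12: acc = -67
step 13: acc = -73
The first disagreement with the transcript is at step 9, where the value should be acc = -35.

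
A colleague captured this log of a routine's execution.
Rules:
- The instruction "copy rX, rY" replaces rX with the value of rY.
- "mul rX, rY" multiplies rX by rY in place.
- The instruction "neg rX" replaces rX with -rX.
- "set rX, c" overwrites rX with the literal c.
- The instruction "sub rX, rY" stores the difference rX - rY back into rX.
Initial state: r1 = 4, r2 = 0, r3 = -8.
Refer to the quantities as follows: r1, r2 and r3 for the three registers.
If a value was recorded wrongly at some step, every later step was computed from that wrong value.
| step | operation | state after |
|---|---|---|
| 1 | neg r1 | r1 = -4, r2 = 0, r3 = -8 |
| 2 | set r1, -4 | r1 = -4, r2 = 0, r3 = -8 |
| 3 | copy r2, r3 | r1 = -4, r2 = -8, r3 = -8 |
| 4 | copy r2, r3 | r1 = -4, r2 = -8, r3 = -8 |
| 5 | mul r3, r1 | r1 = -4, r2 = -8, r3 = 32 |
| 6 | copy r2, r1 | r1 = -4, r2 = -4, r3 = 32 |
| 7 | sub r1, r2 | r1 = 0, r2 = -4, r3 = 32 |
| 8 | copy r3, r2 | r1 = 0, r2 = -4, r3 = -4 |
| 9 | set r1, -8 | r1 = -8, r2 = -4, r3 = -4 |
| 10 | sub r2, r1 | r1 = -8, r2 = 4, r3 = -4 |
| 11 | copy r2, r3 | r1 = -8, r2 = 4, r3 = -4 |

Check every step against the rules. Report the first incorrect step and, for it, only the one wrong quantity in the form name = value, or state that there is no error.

1. r1 = -(4) = -4 (checks out)
2. r1 = -4 (agrees with the log)
3. r2 = -8 (consistent with the log)
4. r2 = -8 (verified)
5. r3 = -8 * -4 = 32 (confirmed correct)
6. r2 = -4 (in agreement)
7. r1 = -4 - -4 = 0 (exactly as logged)
8. r3 = -4 (checks out)
9. r1 = -8 (same as recorded)
10. r2 = -4 - -8 = 4 (agrees with the log)
11. r2 = -4 (the log has a different value)
So the first discrepancy is step 11, where the right value is r2 = -4.

step 11, r2 = -4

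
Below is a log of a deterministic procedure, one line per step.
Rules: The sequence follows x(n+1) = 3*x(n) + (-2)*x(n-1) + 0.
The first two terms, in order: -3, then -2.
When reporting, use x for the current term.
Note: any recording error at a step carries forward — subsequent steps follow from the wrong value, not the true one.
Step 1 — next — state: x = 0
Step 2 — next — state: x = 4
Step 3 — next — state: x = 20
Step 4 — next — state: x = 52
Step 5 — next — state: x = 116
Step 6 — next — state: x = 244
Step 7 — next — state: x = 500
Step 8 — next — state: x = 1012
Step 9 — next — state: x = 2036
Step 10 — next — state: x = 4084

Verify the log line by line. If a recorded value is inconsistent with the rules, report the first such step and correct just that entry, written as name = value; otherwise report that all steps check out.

step 3, x = 12

1. x = 3*(-2) + (-2)*(-3) + (0) = 0 (checks out)
2. x = 3*(0) + (-2)*(-2) + (0) = 4 (matches)
3. x = 3*(4) + (-2)*(0) + (0) = 12 (a discrepancy with the log)
The earliest wrong entry is at step 3: it should read x = 12.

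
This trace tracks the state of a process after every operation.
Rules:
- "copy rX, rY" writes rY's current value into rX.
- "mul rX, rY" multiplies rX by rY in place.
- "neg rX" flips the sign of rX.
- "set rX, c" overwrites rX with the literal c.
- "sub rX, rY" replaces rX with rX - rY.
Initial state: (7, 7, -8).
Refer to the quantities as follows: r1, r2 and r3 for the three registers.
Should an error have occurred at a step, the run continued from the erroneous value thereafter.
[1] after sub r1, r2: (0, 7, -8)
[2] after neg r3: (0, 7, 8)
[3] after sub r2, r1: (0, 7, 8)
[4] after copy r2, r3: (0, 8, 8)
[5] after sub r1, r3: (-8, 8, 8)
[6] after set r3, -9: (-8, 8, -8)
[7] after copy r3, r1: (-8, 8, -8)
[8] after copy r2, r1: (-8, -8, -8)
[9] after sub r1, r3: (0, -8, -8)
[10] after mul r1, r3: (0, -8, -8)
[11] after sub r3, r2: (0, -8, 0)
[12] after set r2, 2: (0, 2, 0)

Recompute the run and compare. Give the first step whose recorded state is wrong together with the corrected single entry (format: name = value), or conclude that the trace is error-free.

1. r1 = 7 - 7 = 0 (same as recorded)
2. r3 = -(-8) = 8 (same as recorded)
3. r2 = 7 - 0 = 7 (verified)
4. r2 = 8 (consistent with the trace)
5. r1 = 0 - 8 = -8 (no discrepancy)
6. r3 = -9 (a discrepancy with the trace)
First incorrect step: 6; the correct value is r3 = -9.

step 6, r3 = -9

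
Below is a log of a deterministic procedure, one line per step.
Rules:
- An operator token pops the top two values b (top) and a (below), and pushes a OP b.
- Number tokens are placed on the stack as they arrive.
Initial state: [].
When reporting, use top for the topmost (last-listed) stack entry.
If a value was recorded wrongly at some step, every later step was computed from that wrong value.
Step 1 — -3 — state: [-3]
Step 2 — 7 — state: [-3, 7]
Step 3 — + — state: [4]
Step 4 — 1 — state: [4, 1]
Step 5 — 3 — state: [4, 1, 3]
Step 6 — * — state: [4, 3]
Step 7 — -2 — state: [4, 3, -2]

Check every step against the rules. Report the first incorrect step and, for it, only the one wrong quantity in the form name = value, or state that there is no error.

Recomputing the run from the initial state:
step 1: [-3]
step 2: [-3, 7]
step 3: [4]
step 4: [4, 1]
step 5: [4, 1, 3]
step 6: [4, 3]
step 7: [4, 3, -2]
This matches the log at every step.

no error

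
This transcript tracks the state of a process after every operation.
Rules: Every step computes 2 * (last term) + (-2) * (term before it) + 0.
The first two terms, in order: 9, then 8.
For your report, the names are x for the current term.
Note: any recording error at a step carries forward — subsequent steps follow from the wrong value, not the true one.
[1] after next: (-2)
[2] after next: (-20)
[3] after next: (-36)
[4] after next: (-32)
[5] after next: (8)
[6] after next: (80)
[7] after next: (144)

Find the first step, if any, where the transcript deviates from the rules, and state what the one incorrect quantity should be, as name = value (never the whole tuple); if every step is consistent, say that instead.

Recomputing the run from the initial state:
step 1: x = -2
step 2: x = -20
step 3: x = -36
step 4: x = -32
step 5: x = 8
step 6: x = 80
step 7: x = 144
This matches the transcript at every step.

no error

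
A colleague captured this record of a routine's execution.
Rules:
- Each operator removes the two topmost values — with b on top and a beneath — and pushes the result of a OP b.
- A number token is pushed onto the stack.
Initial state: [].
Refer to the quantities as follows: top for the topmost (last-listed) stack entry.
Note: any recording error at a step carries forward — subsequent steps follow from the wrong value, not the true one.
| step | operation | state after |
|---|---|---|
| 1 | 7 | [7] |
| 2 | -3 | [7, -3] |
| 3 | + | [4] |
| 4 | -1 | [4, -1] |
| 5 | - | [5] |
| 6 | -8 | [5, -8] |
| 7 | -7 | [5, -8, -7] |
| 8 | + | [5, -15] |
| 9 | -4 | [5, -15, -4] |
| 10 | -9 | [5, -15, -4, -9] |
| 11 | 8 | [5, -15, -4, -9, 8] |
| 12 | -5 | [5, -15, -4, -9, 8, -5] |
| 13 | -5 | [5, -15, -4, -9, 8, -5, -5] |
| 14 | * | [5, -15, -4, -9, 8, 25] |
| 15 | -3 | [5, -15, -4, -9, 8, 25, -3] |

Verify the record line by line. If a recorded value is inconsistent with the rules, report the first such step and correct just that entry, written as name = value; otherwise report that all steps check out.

step 1: push 7: top = 7 -> verified
step 2: push -3: top = -3 -> matches
step 3: 7 + -3 = 4 -> confirmed correct
step 4: push -1: top = -1 -> consistent with the record
step 5: 4 - -1 = 5 -> matches
step 6: push -8: top = -8 -> checks out
step 7: push -7: top = -7 -> verified
step 8: -8 + -7 = -15 -> verified
step 9: push -4: top = -4 -> agrees with the record
step 10: push -9: top = -9 -> matches
step 11: push 8: top = 8 -> checks out
step 12: push -5: top = -5 -> exactly as logged
step 13: push -5: top = -5 -> checks out
step 14: -5 * -5 = 25 -> exactly as logged
step 15: push -3: top = -3 -> checks out
All steps check out; nothing to correct.

no error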